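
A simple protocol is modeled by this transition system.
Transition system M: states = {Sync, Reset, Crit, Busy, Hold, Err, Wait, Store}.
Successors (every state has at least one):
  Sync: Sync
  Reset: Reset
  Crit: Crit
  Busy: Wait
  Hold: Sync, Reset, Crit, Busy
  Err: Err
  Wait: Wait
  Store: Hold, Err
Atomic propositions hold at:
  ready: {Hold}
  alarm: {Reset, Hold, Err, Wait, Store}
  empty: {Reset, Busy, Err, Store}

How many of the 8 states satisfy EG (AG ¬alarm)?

2

Sat(¬alarm) = {Sync, Crit, Busy}
AG ¬alarm: greatest fixpoint, start Z0 = {Sync, Crit, Busy}, keep only states in Sat with every successor in Z. Z1 = {Sync, Crit}; fixed.
Sat(AG ¬alarm) = {Sync, Crit}
EG (AG ¬alarm): greatest fixpoint, start Z0 = {Sync, Crit}, keep only states in Sat with some successor in Z. Already a fixed point.
Sat(EG (AG ¬alarm)) = {Sync, Crit}
|Sat(EG (AG ¬alarm))| = |{Sync, Crit}| = 2.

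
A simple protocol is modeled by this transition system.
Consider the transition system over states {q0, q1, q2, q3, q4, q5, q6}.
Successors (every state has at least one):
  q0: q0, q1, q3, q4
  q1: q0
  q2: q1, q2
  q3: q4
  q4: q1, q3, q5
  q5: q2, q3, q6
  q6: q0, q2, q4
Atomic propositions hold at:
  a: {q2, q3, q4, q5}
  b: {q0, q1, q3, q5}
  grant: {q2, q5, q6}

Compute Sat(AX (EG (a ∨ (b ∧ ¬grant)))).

{q0, q1, q2, q3, q4, q6}

Sat(¬grant) = {q0, q1, q3, q4}
Sat(b ∧ ¬grant) = {q0, q1, q3}
Sat(a ∨ (b ∧ ¬grant)) = {q0, q1, q2, q3, q4, q5}
EG (a ∨ (b ∧ ¬grant)): greatest fixpoint, start Z0 = {q0, q1, q2, q3, q4, q5}, keep only states in Sat with some successor in Z. Already a fixed point.
Sat(EG (a ∨ (b ∧ ¬grant))) = {q0, q1, q2, q3, q4, q5}
Sat(AX (EG (a ∨ (b ∧ ¬grant)))) = {s : every successor in {q0, q1, q2, q3, q4, q5}} = {q0, q1, q2, q3, q4, q6}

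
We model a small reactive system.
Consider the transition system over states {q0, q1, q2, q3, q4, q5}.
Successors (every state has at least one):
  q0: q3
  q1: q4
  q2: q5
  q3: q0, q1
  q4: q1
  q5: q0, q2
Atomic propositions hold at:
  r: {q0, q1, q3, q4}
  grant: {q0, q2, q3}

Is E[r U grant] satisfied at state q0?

E[r U grant]: least fixpoint, start Z0 = Sat(grant) = {q0, q2, q3}, add states in Sat(r) with some successor in Z. Already a fixed point.
Sat(E[r U grant]) = {q0, q2, q3}
q0 ∈ Sat(E[r U grant]) = {q0, q2, q3}, so the formula holds at q0.

Yes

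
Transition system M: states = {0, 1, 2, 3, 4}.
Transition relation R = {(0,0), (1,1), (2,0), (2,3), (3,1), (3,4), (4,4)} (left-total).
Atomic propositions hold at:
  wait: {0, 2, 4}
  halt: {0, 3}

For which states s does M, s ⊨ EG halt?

{0}

EG halt: greatest fixpoint, start Z0 = {0, 3}, keep only states in Sat with some successor in Z. Z1 = {0}; fixed.
Sat(EG halt) = {0}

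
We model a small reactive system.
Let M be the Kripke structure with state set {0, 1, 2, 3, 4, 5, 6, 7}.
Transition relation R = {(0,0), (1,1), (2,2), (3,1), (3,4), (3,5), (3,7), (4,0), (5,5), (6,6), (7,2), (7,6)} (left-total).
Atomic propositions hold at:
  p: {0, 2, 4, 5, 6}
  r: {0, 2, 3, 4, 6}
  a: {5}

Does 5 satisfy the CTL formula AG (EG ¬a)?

Sat(¬a) = {0, 1, 2, 3, 4, 6, 7}
EG ¬a: greatest fixpoint, start Z0 = {0, 1, 2, 3, 4, 6, 7}, keep only states in Sat with some successor in Z. Already a fixed point.
Sat(EG ¬a) = {0, 1, 2, 3, 4, 6, 7}
AG (EG ¬a): greatest fixpoint, start Z0 = {0, 1, 2, 3, 4, 6, 7}, keep only states in Sat with every successor in Z. Z1 = {0, 1, 2, 4, 6, 7}; fixed.
Sat(AG (EG ¬a)) = {0, 1, 2, 4, 6, 7}
5 ∉ Sat(AG (EG ¬a)) = {0, 1, 2, 4, 6, 7}, so the formula does not hold at 5.

No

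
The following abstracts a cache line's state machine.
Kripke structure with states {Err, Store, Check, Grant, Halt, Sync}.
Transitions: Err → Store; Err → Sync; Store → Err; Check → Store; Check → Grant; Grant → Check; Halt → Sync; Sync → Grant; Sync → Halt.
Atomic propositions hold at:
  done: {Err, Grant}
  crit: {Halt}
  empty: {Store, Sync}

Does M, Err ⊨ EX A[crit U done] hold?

No

A[crit U done]: least fixpoint, start Z0 = Sat(done) = {Err, Grant}, add states in Sat(crit) with every successor in Z. Already a fixed point.
Sat(A[crit U done]) = {Err, Grant}
Sat(EX A[crit U done]) = {s : some successor in {Err, Grant}} = {Store, Check, Sync}
Err ∉ Sat(EX A[crit U done]) = {Store, Check, Sync}, so the formula does not hold at Err.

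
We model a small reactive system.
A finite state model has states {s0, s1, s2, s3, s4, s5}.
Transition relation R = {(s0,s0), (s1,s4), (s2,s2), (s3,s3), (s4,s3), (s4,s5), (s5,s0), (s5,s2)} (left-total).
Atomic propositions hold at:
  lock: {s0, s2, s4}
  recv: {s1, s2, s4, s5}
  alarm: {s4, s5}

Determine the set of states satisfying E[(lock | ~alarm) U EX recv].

Sat(~alarm) = {s0, s1, s2, s3}
Sat(lock | ~alarm) = {s0, s1, s2, s3, s4}
Sat(EX recv) = {s : some successor in {s1, s2, s4, s5}} = {s1, s2, s4, s5}
E[(lock | ~alarm) U EX recv]: least fixpoint, start Z0 = Sat(EX recv) = {s1, s2, s4, s5}, add states in Sat(lock | ~alarm) with some successor in Z. Already a fixed point.
Sat(E[(lock | ~alarm) U EX recv]) = {s1, s2, s4, s5}

{s1, s2, s4, s5}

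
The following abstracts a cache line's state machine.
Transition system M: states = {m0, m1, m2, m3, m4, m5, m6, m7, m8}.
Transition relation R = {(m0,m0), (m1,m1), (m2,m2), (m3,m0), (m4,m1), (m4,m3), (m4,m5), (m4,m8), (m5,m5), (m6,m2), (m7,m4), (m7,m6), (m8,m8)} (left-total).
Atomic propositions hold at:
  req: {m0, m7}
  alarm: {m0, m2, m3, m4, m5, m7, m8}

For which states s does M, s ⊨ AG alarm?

AG alarm: greatest fixpoint, start Z0 = {m0, m2, m3, m4, m5, m7, m8}, keep only states in Sat with every successor in Z. Z1 = {m0, m2, m3, m5, m8}; fixed.
Sat(AG alarm) = {m0, m2, m3, m5, m8}

{m0, m2, m3, m5, m8}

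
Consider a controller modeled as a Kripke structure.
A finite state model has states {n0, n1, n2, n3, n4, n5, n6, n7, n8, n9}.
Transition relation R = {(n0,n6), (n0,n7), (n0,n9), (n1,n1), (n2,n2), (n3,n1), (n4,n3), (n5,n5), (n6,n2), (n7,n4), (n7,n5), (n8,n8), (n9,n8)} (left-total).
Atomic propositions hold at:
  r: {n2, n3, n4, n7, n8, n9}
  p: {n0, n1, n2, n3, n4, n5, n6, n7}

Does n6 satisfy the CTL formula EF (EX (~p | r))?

Sat(~p) = {n8, n9}
Sat(~p | r) = {n2, n3, n4, n7, n8, n9}
Sat(EX (~p | r)) = {s : some successor in {n2, n3, n4, n7, n8, n9}} = {n0, n2, n4, n6, n7, n8, n9}
EF (EX (~p | r)): least fixpoint, start Z0 = {n0, n2, n4, n6, n7, n8, n9}, add states with some successor in Z. Already a fixed point.
Sat(EF (EX (~p | r))) = {n0, n2, n4, n6, n7, n8, n9}
n6 ∈ Sat(EF (EX (~p | r))) = {n0, n2, n4, n6, n7, n8, n9}, so the formula holds at n6.

Yes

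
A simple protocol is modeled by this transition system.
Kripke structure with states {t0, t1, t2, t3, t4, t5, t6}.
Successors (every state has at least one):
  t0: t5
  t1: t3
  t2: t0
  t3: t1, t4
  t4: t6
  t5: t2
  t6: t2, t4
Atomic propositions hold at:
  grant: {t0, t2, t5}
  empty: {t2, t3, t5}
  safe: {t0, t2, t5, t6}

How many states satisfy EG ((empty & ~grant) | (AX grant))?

Sat(~grant) = {t1, t3, t4, t6}
Sat(empty & ~grant) = {t3}
Sat(AX grant) = {s : every successor in {t0, t2, t5}} = {t0, t2, t5}
Sat((empty & ~grant) | (AX grant)) = {t0, t2, t3, t5}
EG ((empty & ~grant) | (AX grant)): greatest fixpoint, start Z0 = {t0, t2, t3, t5}, keep only states in Sat with some successor in Z. Z1 = {t0, t2, t5}; fixed.
Sat(EG ((empty & ~grant) | (AX grant))) = {t0, t2, t5}
|Sat(EG ((empty & ~grant) | (AX grant)))| = |{t0, t2, t5}| = 3.

3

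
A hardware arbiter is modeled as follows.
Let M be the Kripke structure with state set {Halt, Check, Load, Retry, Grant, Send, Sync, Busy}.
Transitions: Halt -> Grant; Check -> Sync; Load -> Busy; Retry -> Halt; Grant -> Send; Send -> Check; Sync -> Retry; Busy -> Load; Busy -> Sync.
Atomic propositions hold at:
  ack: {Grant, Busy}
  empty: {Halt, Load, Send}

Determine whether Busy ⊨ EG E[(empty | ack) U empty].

Yes

Sat(empty | ack) = {Halt, Load, Grant, Send, Busy}
E[(empty | ack) U empty]: least fixpoint, start Z0 = Sat(empty) = {Halt, Load, Send}, add states in Sat(empty | ack) with some successor in Z. Z1 = {Halt, Load, Grant, Send, Busy}; fixed.
Sat(E[(empty | ack) U empty]) = {Halt, Load, Grant, Send, Busy}
EG E[(empty | ack) U empty]: greatest fixpoint, start Z0 = {Halt, Load, Grant, Send, Busy}, keep only states in Sat with some successor in Z. Z1 = {Halt, Load, Grant, Busy}; Z2 = {Halt, Load, Busy}; Z3 = {Load, Busy}; fixed.
Sat(EG E[(empty | ack) U empty]) = {Load, Busy}
Busy ∈ Sat(EG E[(empty | ack) U empty]) = {Load, Busy}, so the formula holds at Busy.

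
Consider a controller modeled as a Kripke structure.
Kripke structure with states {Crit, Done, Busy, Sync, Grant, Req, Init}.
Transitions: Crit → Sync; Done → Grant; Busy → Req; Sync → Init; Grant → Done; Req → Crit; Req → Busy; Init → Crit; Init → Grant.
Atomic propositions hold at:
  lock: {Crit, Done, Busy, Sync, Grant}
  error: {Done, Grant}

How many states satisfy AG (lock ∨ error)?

2

Sat(lock ∨ error) = {Crit, Done, Busy, Sync, Grant}
AG (lock ∨ error): greatest fixpoint, start Z0 = {Crit, Done, Busy, Sync, Grant}, keep only states in Sat with every successor in Z. Z1 = {Crit, Done, Grant}; Z2 = {Done, Grant}; fixed.
Sat(AG (lock ∨ error)) = {Done, Grant}
|Sat(AG (lock ∨ error))| = |{Done, Grant}| = 2.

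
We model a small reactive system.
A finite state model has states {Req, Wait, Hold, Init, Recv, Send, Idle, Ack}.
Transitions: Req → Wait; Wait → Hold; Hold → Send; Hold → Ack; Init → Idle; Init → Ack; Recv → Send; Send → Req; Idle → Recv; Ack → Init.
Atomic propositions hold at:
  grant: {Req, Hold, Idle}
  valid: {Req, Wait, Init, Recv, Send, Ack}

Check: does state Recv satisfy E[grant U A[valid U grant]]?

Yes

A[valid U grant]: least fixpoint, start Z0 = Sat(grant) = {Req, Hold, Idle}, add states in Sat(valid) with every successor in Z. Z1 = {Req, Wait, Hold, Send, Idle}; Z2 = {Req, Wait, Hold, Recv, Send, Idle}; fixed.
Sat(A[valid U grant]) = {Req, Wait, Hold, Recv, Send, Idle}
E[grant U A[valid U grant]]: least fixpoint, start Z0 = Sat(A[valid U grant]) = {Req, Wait, Hold, Recv, Send, Idle}, add states in Sat(grant) with some successor in Z. Already a fixed point.
Sat(E[grant U A[valid U grant]]) = {Req, Wait, Hold, Recv, Send, Idle}
Recv ∈ Sat(E[grant U A[valid U grant]]) = {Req, Wait, Hold, Recv, Send, Idle}, so the formula holds at Recv.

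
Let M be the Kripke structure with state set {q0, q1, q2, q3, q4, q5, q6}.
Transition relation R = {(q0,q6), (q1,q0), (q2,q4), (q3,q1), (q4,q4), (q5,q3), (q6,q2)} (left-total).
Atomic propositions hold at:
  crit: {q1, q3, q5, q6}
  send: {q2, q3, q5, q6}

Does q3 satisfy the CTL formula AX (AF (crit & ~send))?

Yes

Sat(~send) = {q0, q1, q4}
Sat(crit & ~send) = {q1}
AF (crit & ~send): least fixpoint, start Z0 = {q1}, add states with every successor in Z. Z1 = {q1, q3}; Z2 = {q1, q3, q5}; fixed.
Sat(AF (crit & ~send)) = {q1, q3, q5}
Sat(AX (AF (crit & ~send))) = {s : every successor in {q1, q3, q5}} = {q3, q5}
q3 ∈ Sat(AX (AF (crit & ~send))) = {q3, q5}, so the formula holds at q3.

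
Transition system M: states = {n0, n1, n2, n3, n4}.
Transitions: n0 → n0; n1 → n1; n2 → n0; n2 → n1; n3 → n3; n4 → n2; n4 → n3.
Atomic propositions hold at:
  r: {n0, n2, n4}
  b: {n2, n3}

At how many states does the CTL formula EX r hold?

Sat(EX r) = {s : some successor in {n0, n2, n4}} = {n0, n2, n4}
|Sat(EX r)| = |{n0, n2, n4}| = 3.

3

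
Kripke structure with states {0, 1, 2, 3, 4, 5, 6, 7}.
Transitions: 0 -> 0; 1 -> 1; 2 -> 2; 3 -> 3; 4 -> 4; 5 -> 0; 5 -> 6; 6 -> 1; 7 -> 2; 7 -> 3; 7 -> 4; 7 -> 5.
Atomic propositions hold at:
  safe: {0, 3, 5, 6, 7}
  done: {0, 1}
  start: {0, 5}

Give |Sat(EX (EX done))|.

Sat(EX done) = {s : some successor in {0, 1}} = {0, 1, 5, 6}
Sat(EX (EX done)) = {s : some successor in {0, 1, 5, 6}} = {0, 1, 5, 6, 7}
|Sat(EX (EX done))| = |{0, 1, 5, 6, 7}| = 5.

5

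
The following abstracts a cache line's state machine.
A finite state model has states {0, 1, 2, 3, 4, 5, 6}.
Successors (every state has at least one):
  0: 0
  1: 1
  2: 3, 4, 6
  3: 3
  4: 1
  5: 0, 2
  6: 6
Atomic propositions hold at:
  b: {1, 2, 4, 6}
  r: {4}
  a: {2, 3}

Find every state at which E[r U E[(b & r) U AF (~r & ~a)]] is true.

Sat(b & r) = {4}
Sat(~r) = {0, 1, 2, 3, 5, 6}
Sat(~a) = {0, 1, 4, 5, 6}
Sat(~r & ~a) = {0, 1, 5, 6}
AF (~r & ~a): least fixpoint, start Z0 = {0, 1, 5, 6}, add states with every successor in Z. Z1 = {0, 1, 4, 5, 6}; fixed.
Sat(AF (~r & ~a)) = {0, 1, 4, 5, 6}
E[(b & r) U AF (~r & ~a)]: least fixpoint, start Z0 = Sat(AF (~r & ~a)) = {0, 1, 4, 5, 6}, add states in Sat(b & r) with some successor in Z. Already a fixed point.
Sat(E[(b & r) U AF (~r & ~a)]) = {0, 1, 4, 5, 6}
E[r U E[(b & r) U AF (~r & ~a)]]: least fixpoint, start Z0 = Sat(E[(b & r) U AF (~r & ~a)]) = {0, 1, 4, 5, 6}, add states in Sat(r) with some successor in Z. Already a fixed point.
Sat(E[r U E[(b & r) U AF (~r & ~a)]]) = {0, 1, 4, 5, 6}

{0, 1, 4, 5, 6}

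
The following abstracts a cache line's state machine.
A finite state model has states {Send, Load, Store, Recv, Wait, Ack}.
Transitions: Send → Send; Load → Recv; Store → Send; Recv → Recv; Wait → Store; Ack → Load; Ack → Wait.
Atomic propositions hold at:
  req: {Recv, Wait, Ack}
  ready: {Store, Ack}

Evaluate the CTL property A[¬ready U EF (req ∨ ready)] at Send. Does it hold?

No

Sat(¬ready) = {Send, Load, Recv, Wait}
Sat(req ∨ ready) = {Store, Recv, Wait, Ack}
EF (req ∨ ready): least fixpoint, start Z0 = {Store, Recv, Wait, Ack}, add states with some successor in Z. Z1 = {Load, Store, Recv, Wait, Ack}; fixed.
Sat(EF (req ∨ ready)) = {Load, Store, Recv, Wait, Ack}
A[¬ready U EF (req ∨ ready)]: least fixpoint, start Z0 = Sat(EF (req ∨ ready)) = {Load, Store, Recv, Wait, Ack}, add states in Sat(¬ready) with every successor in Z. Already a fixed point.
Sat(A[¬ready U EF (req ∨ ready)]) = {Load, Store, Recv, Wait, Ack}
Send ∉ Sat(A[¬ready U EF (req ∨ ready)]) = {Load, Store, Recv, Wait, Ack}, so the formula does not hold at Send.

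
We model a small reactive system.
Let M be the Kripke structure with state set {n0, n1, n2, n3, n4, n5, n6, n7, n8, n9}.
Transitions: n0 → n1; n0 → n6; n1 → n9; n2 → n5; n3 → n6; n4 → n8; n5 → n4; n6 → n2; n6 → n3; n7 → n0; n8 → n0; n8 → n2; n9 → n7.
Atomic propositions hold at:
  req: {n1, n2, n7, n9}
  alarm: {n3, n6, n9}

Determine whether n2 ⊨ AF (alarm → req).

Yes

Sat(alarm → req) = {n0, n1, n2, n4, n5, n7, n8, n9}
AF (alarm → req): least fixpoint, start Z0 = {n0, n1, n2, n4, n5, n7, n8, n9}, add states with every successor in Z. Already a fixed point.
Sat(AF (alarm → req)) = {n0, n1, n2, n4, n5, n7, n8, n9}
n2 ∈ Sat(AF (alarm → req)) = {n0, n1, n2, n4, n5, n7, n8, n9}, so the formula holds at n2.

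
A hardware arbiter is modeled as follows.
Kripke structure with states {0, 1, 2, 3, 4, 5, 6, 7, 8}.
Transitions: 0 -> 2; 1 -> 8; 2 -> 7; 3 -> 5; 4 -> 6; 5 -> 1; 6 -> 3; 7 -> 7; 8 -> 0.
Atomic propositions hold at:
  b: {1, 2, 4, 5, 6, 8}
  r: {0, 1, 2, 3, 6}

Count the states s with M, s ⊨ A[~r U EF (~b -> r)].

Sat(~r) = {4, 5, 7, 8}
Sat(~b) = {0, 3, 7}
Sat(~b -> r) = {0, 1, 2, 3, 4, 5, 6, 8}
EF (~b -> r): least fixpoint, start Z0 = {0, 1, 2, 3, 4, 5, 6, 8}, add states with some successor in Z. Already a fixed point.
Sat(EF (~b -> r)) = {0, 1, 2, 3, 4, 5, 6, 8}
A[~r U EF (~b -> r)]: least fixpoint, start Z0 = Sat(EF (~b -> r)) = {0, 1, 2, 3, 4, 5, 6, 8}, add states in Sat(~r) with every successor in Z. Already a fixed point.
Sat(A[~r U EF (~b -> r)]) = {0, 1, 2, 3, 4, 5, 6, 8}
|Sat(A[~r U EF (~b -> r)])| = |{0, 1, 2, 3, 4, 5, 6, 8}| = 8.

8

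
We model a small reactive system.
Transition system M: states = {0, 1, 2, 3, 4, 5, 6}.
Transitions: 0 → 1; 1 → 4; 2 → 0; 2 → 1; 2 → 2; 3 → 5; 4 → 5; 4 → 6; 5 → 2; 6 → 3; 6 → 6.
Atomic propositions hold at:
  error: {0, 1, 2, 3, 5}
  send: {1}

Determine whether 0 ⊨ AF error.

AF error: least fixpoint, start Z0 = {0, 1, 2, 3, 5}, add states with every successor in Z. Already a fixed point.
Sat(AF error) = {0, 1, 2, 3, 5}
0 ∈ Sat(AF error) = {0, 1, 2, 3, 5}, so the formula holds at 0.

Yes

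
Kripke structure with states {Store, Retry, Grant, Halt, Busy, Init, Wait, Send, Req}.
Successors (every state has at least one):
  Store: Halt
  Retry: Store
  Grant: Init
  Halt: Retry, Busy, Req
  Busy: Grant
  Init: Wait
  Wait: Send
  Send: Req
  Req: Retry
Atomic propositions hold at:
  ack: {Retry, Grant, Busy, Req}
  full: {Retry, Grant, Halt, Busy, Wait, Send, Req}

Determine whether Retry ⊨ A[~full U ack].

Yes

Sat(~full) = {Store, Init}
A[~full U ack]: least fixpoint, start Z0 = Sat(ack) = {Retry, Grant, Busy, Req}, add states in Sat(~full) with every successor in Z. Already a fixed point.
Sat(A[~full U ack]) = {Retry, Grant, Busy, Req}
Retry ∈ Sat(A[~full U ack]) = {Retry, Grant, Busy, Req}, so the formula holds at Retry.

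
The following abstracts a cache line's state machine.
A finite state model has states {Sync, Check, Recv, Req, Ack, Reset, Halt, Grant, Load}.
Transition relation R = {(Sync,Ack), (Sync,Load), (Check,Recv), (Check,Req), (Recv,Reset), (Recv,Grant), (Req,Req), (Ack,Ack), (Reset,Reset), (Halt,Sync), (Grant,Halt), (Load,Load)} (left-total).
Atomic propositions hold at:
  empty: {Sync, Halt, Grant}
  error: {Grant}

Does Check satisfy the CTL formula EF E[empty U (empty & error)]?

Sat(empty & error) = {Grant}
E[empty U (empty & error)]: least fixpoint, start Z0 = Sat((empty & error)) = {Grant}, add states in Sat(empty) with some successor in Z. Already a fixed point.
Sat(E[empty U (empty & error)]) = {Grant}
EF E[empty U (empty & error)]: least fixpoint, start Z0 = {Grant}, add states with some successor in Z. Z1 = {Recv, Grant}; Z2 = {Check, Recv, Grant}; fixed.
Sat(EF E[empty U (empty & error)]) = {Check, Recv, Grant}
Check ∈ Sat(EF E[empty U (empty & error)]) = {Check, Recv, Grant}, so the formula holds at Check.

Yes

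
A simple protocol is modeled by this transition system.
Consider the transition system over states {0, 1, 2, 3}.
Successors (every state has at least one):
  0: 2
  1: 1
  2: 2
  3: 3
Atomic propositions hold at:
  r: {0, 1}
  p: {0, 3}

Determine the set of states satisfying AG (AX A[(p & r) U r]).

{1}

Sat(p & r) = {0}
A[(p & r) U r]: least fixpoint, start Z0 = Sat(r) = {0, 1}, add states in Sat(p & r) with every successor in Z. Already a fixed point.
Sat(A[(p & r) U r]) = {0, 1}
Sat(AX A[(p & r) U r]) = {s : every successor in {0, 1}} = {1}
AG (AX A[(p & r) U r]): greatest fixpoint, start Z0 = {1}, keep only states in Sat with every successor in Z. Already a fixed point.
Sat(AG (AX A[(p & r) U r])) = {1}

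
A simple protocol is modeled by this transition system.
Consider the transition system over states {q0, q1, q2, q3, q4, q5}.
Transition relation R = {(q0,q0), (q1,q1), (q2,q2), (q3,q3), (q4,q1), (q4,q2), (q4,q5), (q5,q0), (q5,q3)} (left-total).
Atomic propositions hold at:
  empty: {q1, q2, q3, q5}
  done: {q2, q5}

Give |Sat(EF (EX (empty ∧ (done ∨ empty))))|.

Sat(done ∨ empty) = {q1, q2, q3, q5}
Sat(empty ∧ (done ∨ empty)) = {q1, q2, q3, q5}
Sat(EX (empty ∧ (done ∨ empty))) = {s : some successor in {q1, q2, q3, q5}} = {q1, q2, q3, q4, q5}
EF (EX (empty ∧ (done ∨ empty))): least fixpoint, start Z0 = {q1, q2, q3, q4, q5}, add states with some successor in Z. Already a fixed point.
Sat(EF (EX (empty ∧ (done ∨ empty)))) = {q1, q2, q3, q4, q5}
|Sat(EF (EX (empty ∧ (done ∨ empty))))| = |{q1, q2, q3, q4, q5}| = 5.

5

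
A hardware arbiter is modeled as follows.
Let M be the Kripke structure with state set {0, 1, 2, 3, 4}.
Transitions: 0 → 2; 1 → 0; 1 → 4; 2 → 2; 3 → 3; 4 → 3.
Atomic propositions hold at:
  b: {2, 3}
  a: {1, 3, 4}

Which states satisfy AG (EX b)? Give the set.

Sat(EX b) = {s : some successor in {2, 3}} = {0, 2, 3, 4}
AG (EX b): greatest fixpoint, start Z0 = {0, 2, 3, 4}, keep only states in Sat with every successor in Z. Already a fixed point.
Sat(AG (EX b)) = {0, 2, 3, 4}

{0, 2, 3, 4}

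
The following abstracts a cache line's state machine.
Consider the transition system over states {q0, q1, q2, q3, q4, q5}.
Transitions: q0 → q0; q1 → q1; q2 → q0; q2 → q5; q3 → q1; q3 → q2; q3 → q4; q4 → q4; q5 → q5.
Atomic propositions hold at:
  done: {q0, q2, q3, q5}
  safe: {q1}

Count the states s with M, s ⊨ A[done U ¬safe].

Sat(¬safe) = {q0, q2, q3, q4, q5}
A[done U ¬safe]: least fixpoint, start Z0 = Sat(¬safe) = {q0, q2, q3, q4, q5}, add states in Sat(done) with every successor in Z. Already a fixed point.
Sat(A[done U ¬safe]) = {q0, q2, q3, q4, q5}
|Sat(A[done U ¬safe])| = |{q0, q2, q3, q4, q5}| = 5.

5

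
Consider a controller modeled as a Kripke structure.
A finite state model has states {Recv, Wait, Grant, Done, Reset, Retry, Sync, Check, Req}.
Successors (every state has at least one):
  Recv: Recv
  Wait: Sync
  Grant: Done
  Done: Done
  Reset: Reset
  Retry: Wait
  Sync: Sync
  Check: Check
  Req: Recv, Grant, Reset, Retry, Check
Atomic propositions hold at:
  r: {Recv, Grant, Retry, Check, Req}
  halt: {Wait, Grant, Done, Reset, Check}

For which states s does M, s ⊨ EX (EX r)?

Sat(EX r) = {s : some successor in {Recv, Grant, Retry, Check, Req}} = {Recv, Check, Req}
Sat(EX (EX r)) = {s : some successor in {Recv, Check, Req}} = {Recv, Check, Req}

{Recv, Check, Req}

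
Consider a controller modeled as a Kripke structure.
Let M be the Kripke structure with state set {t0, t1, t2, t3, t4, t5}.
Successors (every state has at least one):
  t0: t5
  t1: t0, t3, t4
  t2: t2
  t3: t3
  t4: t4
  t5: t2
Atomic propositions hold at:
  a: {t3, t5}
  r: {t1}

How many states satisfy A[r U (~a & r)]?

Sat(~a) = {t0, t1, t2, t4}
Sat(~a & r) = {t1}
A[r U (~a & r)]: least fixpoint, start Z0 = Sat((~a & r)) = {t1}, add states in Sat(r) with every successor in Z. Already a fixed point.
Sat(A[r U (~a & r)]) = {t1}
|Sat(A[r U (~a & r)])| = |{t1}| = 1.

1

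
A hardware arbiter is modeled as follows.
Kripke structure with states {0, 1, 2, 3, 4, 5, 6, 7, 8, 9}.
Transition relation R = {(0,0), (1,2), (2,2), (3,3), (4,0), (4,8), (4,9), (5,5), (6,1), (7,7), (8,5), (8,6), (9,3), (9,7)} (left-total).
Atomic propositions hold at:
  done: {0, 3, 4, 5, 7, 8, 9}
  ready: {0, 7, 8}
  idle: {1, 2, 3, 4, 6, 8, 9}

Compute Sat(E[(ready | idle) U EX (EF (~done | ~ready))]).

{1, 2, 3, 4, 5, 6, 8, 9}

Sat(ready | idle) = {0, 1, 2, 3, 4, 6, 7, 8, 9}
Sat(~done) = {1, 2, 6}
Sat(~ready) = {1, 2, 3, 4, 5, 6, 9}
Sat(~done | ~ready) = {1, 2, 3, 4, 5, 6, 9}
EF (~done | ~ready): least fixpoint, start Z0 = {1, 2, 3, 4, 5, 6, 9}, add states with some successor in Z. Z1 = {1, 2, 3, 4, 5, 6, 8, 9}; fixed.
Sat(EF (~done | ~ready)) = {1, 2, 3, 4, 5, 6, 8, 9}
Sat(EX (EF (~done | ~ready))) = {s : some successor in {1, 2, 3, 4, 5, 6, 8, 9}} = {1, 2, 3, 4, 5, 6, 8, 9}
E[(ready | idle) U EX (EF (~done | ~ready))]: least fixpoint, start Z0 = Sat(EX (EF (~done | ~ready))) = {1, 2, 3, 4, 5, 6, 8, 9}, add states in Sat(ready | idle) with some successor in Z. Already a fixed point.
Sat(E[(ready | idle) U EX (EF (~done | ~ready))]) = {1, 2, 3, 4, 5, 6, 8, 9}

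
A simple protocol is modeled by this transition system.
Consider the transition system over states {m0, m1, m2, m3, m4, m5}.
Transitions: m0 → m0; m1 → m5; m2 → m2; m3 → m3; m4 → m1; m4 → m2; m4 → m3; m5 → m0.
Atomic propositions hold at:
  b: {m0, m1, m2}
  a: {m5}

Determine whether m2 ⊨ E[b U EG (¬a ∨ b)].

Sat(¬a) = {m0, m1, m2, m3, m4}
Sat(¬a ∨ b) = {m0, m1, m2, m3, m4}
EG (¬a ∨ b): greatest fixpoint, start Z0 = {m0, m1, m2, m3, m4}, keep only states in Sat with some successor in Z. Z1 = {m0, m2, m3, m4}; fixed.
Sat(EG (¬a ∨ b)) = {m0, m2, m3, m4}
E[b U EG (¬a ∨ b)]: least fixpoint, start Z0 = Sat(EG (¬a ∨ b)) = {m0, m2, m3, m4}, add states in Sat(b) with some successor in Z. Already a fixed point.
Sat(E[b U EG (¬a ∨ b)]) = {m0, m2, m3, m4}
m2 ∈ Sat(E[b U EG (¬a ∨ b)]) = {m0, m2, m3, m4}, so the formula holds at m2.

Yes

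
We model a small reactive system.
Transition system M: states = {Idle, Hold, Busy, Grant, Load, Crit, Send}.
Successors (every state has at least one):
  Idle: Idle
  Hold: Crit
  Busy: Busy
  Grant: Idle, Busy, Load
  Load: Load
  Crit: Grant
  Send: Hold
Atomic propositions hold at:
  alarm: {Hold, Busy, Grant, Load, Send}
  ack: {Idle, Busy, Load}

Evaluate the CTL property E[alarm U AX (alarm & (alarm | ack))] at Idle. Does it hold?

Sat(alarm | ack) = {Idle, Hold, Busy, Grant, Load, Send}
Sat(alarm & (alarm | ack)) = {Hold, Busy, Grant, Load, Send}
Sat(AX (alarm & (alarm | ack))) = {s : every successor in {Hold, Busy, Grant, Load, Send}} = {Busy, Load, Crit, Send}
E[alarm U AX (alarm & (alarm | ack))]: least fixpoint, start Z0 = Sat(AX (alarm & (alarm | ack))) = {Busy, Load, Crit, Send}, add states in Sat(alarm) with some successor in Z. Z1 = {Hold, Busy, Grant, Load, Crit, Send}; fixed.
Sat(E[alarm U AX (alarm & (alarm | ack))]) = {Hold, Busy, Grant, Load, Crit, Send}
Idle ∉ Sat(E[alarm U AX (alarm & (alarm | ack))]) = {Hold, Busy, Grant, Load, Crit, Send}, so the formula does not hold at Idle.

No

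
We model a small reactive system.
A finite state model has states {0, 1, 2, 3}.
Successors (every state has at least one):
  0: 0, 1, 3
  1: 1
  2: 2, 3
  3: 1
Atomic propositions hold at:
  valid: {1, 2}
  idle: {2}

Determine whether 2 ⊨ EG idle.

Yes

EG idle: greatest fixpoint, start Z0 = {2}, keep only states in Sat with some successor in Z. Already a fixed point.
Sat(EG idle) = {2}
2 ∈ Sat(EG idle) = {2}, so the formula holds at 2.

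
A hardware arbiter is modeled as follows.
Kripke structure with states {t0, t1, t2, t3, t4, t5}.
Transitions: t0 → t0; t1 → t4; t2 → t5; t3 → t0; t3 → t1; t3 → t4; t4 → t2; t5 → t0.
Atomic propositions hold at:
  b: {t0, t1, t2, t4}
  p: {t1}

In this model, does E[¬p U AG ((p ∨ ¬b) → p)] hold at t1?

No

Sat(¬p) = {t0, t2, t3, t4, t5}
Sat(¬b) = {t3, t5}
Sat(p ∨ ¬b) = {t1, t3, t5}
Sat((p ∨ ¬b) → p) = {t0, t1, t2, t4}
AG ((p ∨ ¬b) → p): greatest fixpoint, start Z0 = {t0, t1, t2, t4}, keep only states in Sat with every successor in Z. Z1 = {t0, t1, t4}; Z2 = {t0, t1}; Z3 = {t0}; fixed.
Sat(AG ((p ∨ ¬b) → p)) = {t0}
E[¬p U AG ((p ∨ ¬b) → p)]: least fixpoint, start Z0 = Sat(AG ((p ∨ ¬b) → p)) = {t0}, add states in Sat(¬p) with some successor in Z. Z1 = {t0, t3, t5}; Z2 = {t0, t2, t3, t5}; Z3 = {t0, t2, t3, t4, t5}; fixed.
Sat(E[¬p U AG ((p ∨ ¬b) → p)]) = {t0, t2, t3, t4, t5}
t1 ∉ Sat(E[¬p U AG ((p ∨ ¬b) → p)]) = {t0, t2, t3, t4, t5}, so the formula does not hold at t1.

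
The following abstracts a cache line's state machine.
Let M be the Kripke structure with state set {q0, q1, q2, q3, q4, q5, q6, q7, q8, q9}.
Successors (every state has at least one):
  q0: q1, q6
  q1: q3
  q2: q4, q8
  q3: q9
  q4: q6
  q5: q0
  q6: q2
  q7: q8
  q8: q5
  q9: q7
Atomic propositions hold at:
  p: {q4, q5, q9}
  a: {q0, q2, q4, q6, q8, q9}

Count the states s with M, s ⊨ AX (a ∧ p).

1

Sat(a ∧ p) = {q4, q9}
Sat(AX (a ∧ p)) = {s : every successor in {q4, q9}} = {q3}
|Sat(AX (a ∧ p))| = |{q3}| = 1.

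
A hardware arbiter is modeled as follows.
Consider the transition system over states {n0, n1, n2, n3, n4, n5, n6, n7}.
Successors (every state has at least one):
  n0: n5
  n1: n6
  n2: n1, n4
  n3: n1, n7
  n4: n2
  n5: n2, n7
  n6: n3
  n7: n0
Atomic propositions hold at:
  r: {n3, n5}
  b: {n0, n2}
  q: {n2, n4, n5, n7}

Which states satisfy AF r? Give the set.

{n0, n1, n3, n5, n6, n7}

AF r: least fixpoint, start Z0 = {n3, n5}, add states with every successor in Z. Z1 = {n0, n3, n5, n6}; Z2 = {n0, n1, n3, n5, n6, n7}; fixed.
Sat(AF r) = {n0, n1, n3, n5, n6, n7}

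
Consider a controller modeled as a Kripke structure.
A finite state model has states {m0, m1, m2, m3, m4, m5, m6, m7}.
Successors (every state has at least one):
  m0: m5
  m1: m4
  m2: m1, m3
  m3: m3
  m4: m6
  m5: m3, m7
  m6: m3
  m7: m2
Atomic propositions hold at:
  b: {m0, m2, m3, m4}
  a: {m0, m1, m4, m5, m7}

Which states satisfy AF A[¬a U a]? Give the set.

Sat(¬a) = {m2, m3, m6}
A[¬a U a]: least fixpoint, start Z0 = Sat(a) = {m0, m1, m4, m5, m7}, add states in Sat(¬a) with every successor in Z. Already a fixed point.
Sat(A[¬a U a]) = {m0, m1, m4, m5, m7}
AF A[¬a U a]: least fixpoint, start Z0 = {m0, m1, m4, m5, m7}, add states with every successor in Z. Already a fixed point.
Sat(AF A[¬a U a]) = {m0, m1, m4, m5, m7}

{m0, m1, m4, m5, m7}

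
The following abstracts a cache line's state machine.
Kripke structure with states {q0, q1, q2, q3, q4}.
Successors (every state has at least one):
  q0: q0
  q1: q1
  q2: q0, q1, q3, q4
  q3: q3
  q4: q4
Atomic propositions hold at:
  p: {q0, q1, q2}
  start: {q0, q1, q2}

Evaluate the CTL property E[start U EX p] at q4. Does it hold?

No

Sat(EX p) = {s : some successor in {q0, q1, q2}} = {q0, q1, q2}
E[start U EX p]: least fixpoint, start Z0 = Sat(EX p) = {q0, q1, q2}, add states in Sat(start) with some successor in Z. Already a fixed point.
Sat(E[start U EX p]) = {q0, q1, q2}
q4 ∉ Sat(E[start U EX p]) = {q0, q1, q2}, so the formula does not hold at q4.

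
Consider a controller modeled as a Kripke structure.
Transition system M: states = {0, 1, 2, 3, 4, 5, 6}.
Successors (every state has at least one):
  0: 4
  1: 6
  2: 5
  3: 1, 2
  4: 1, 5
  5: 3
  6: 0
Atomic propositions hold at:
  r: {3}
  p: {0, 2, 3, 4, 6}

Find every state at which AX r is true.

{5}

Sat(AX r) = {s : every successor in {3}} = {5}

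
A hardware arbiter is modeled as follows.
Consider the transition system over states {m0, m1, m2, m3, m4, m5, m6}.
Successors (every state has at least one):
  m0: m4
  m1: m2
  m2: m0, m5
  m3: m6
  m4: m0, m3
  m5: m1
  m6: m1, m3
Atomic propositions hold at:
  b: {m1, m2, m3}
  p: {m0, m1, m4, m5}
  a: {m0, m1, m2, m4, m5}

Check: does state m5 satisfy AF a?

Yes

AF a: least fixpoint, start Z0 = {m0, m1, m2, m4, m5}, add states with every successor in Z. Already a fixed point.
Sat(AF a) = {m0, m1, m2, m4, m5}
m5 ∈ Sat(AF a) = {m0, m1, m2, m4, m5}, so the formula holds at m5.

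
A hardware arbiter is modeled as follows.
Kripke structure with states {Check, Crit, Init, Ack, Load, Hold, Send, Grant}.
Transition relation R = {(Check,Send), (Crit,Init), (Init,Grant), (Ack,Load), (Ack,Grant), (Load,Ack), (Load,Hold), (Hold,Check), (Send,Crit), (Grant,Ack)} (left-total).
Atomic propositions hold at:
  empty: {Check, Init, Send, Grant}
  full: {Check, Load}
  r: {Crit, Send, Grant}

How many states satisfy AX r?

3

Sat(AX r) = {s : every successor in {Crit, Send, Grant}} = {Check, Init, Send}
|Sat(AX r)| = |{Check, Init, Send}| = 3.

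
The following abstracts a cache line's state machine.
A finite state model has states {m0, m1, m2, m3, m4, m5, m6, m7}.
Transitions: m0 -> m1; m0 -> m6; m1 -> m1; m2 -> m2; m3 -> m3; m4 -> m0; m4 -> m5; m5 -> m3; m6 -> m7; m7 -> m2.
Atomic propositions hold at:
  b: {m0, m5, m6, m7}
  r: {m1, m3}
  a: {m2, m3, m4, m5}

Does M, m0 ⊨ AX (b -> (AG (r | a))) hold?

Sat(r | a) = {m1, m2, m3, m4, m5}
AG (r | a): greatest fixpoint, start Z0 = {m1, m2, m3, m4, m5}, keep only states in Sat with every successor in Z. Z1 = {m1, m2, m3, m5}; fixed.
Sat(AG (r | a)) = {m1, m2, m3, m5}
Sat(b -> (AG (r | a))) = {m1, m2, m3, m4, m5}
Sat(AX (b -> (AG (r | a)))) = {s : every successor in {m1, m2, m3, m4, m5}} = {m1, m2, m3, m5, m7}
m0 ∉ Sat(AX (b -> (AG (r | a)))) = {m1, m2, m3, m5, m7}, so the formula does not hold at m0.

No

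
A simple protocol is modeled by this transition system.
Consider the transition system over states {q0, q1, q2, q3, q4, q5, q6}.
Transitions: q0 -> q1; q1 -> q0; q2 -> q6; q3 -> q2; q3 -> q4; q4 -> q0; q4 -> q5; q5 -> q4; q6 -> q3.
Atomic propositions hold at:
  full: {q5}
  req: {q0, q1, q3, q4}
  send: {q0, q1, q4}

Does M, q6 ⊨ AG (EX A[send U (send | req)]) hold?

Sat(send | req) = {q0, q1, q3, q4}
A[send U (send | req)]: least fixpoint, start Z0 = Sat((send | req)) = {q0, q1, q3, q4}, add states in Sat(send) with every successor in Z. Already a fixed point.
Sat(A[send U (send | req)]) = {q0, q1, q3, q4}
Sat(EX A[send U (send | req)]) = {s : some successor in {q0, q1, q3, q4}} = {q0, q1, q3, q4, q5, q6}
AG (EX A[send U (send | req)]): greatest fixpoint, start Z0 = {q0, q1, q3, q4, q5, q6}, keep only states in Sat with every successor in Z. Z1 = {q0, q1, q4, q5, q6}; Z2 = {q0, q1, q4, q5}; fixed.
Sat(AG (EX A[send U (send | req)])) = {q0, q1, q4, q5}
q6 ∉ Sat(AG (EX A[send U (send | req)])) = {q0, q1, q4, q5}, so the formula does not hold at q6.

No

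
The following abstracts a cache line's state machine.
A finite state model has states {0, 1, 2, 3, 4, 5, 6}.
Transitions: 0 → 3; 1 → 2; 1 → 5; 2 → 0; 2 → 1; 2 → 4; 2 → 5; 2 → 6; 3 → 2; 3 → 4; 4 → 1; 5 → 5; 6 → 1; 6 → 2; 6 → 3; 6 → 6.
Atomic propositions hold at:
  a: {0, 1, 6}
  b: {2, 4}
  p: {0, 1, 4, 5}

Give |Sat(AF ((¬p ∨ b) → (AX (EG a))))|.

Sat(¬p) = {2, 3, 6}
Sat(¬p ∨ b) = {2, 3, 4, 6}
EG a: greatest fixpoint, start Z0 = {0, 1, 6}, keep only states in Sat with some successor in Z. Z1 = {6}; fixed.
Sat(EG a) = {6}
Sat(AX (EG a)) = {s : every successor in {6}} = ∅
Sat((¬p ∨ b) → (AX (EG a))) = {0, 1, 5}
AF ((¬p ∨ b) → (AX (EG a))): least fixpoint, start Z0 = {0, 1, 5}, add states with every successor in Z. Z1 = {0, 1, 4, 5}; fixed.
Sat(AF ((¬p ∨ b) → (AX (EG a)))) = {0, 1, 4, 5}
|Sat(AF ((¬p ∨ b) → (AX (EG a))))| = |{0, 1, 4, 5}| = 4.

4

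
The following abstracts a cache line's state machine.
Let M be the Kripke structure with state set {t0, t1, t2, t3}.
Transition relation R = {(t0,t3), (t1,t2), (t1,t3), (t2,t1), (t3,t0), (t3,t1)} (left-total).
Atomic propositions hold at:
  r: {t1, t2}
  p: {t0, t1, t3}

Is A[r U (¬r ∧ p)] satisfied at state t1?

Sat(¬r) = {t0, t3}
Sat(¬r ∧ p) = {t0, t3}
A[r U (¬r ∧ p)]: least fixpoint, start Z0 = Sat((¬r ∧ p)) = {t0, t3}, add states in Sat(r) with every successor in Z. Already a fixed point.
Sat(A[r U (¬r ∧ p)]) = {t0, t3}
t1 ∉ Sat(A[r U (¬r ∧ p)]) = {t0, t3}, so the formula does not hold at t1.

No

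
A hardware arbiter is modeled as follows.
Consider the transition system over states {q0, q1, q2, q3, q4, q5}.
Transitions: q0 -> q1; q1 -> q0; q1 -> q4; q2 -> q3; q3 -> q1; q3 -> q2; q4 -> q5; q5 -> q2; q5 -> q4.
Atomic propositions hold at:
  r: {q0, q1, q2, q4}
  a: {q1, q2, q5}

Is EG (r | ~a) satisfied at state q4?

Sat(~a) = {q0, q3, q4}
Sat(r | ~a) = {q0, q1, q2, q3, q4}
EG (r | ~a): greatest fixpoint, start Z0 = {q0, q1, q2, q3, q4}, keep only states in Sat with some successor in Z. Z1 = {q0, q1, q2, q3}; fixed.
Sat(EG (r | ~a)) = {q0, q1, q2, q3}
q4 ∉ Sat(EG (r | ~a)) = {q0, q1, q2, q3}, so the formula does not hold at q4.

No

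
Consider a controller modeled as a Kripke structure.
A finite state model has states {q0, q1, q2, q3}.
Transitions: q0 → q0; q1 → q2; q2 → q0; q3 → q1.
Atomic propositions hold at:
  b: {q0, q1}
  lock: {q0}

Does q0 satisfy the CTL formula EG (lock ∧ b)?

Yes

Sat(lock ∧ b) = {q0}
EG (lock ∧ b): greatest fixpoint, start Z0 = {q0}, keep only states in Sat with some successor in Z. Already a fixed point.
Sat(EG (lock ∧ b)) = {q0}
q0 ∈ Sat(EG (lock ∧ b)) = {q0}, so the formula holds at q0.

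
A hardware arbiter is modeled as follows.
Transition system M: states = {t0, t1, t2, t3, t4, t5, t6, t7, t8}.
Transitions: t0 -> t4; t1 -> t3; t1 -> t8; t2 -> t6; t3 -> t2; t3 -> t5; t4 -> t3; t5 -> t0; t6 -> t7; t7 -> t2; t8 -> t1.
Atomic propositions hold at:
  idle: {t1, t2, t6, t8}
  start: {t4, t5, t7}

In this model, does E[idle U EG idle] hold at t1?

EG idle: greatest fixpoint, start Z0 = {t1, t2, t6, t8}, keep only states in Sat with some successor in Z. Z1 = {t1, t2, t8}; Z2 = {t1, t8}; fixed.
Sat(EG idle) = {t1, t8}
E[idle U EG idle]: least fixpoint, start Z0 = Sat(EG idle) = {t1, t8}, add states in Sat(idle) with some successor in Z. Already a fixed point.
Sat(E[idle U EG idle]) = {t1, t8}
t1 ∈ Sat(E[idle U EG idle]) = {t1, t8}, so the formula holds at t1.

Yes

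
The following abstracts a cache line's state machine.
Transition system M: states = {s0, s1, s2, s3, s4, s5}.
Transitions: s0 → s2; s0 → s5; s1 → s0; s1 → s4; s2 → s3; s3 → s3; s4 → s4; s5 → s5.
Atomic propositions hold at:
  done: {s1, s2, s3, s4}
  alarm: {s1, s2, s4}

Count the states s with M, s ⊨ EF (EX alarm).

3

Sat(EX alarm) = {s : some successor in {s1, s2, s4}} = {s0, s1, s4}
EF (EX alarm): least fixpoint, start Z0 = {s0, s1, s4}, add states with some successor in Z. Already a fixed point.
Sat(EF (EX alarm)) = {s0, s1, s4}
|Sat(EF (EX alarm))| = |{s0, s1, s4}| = 3.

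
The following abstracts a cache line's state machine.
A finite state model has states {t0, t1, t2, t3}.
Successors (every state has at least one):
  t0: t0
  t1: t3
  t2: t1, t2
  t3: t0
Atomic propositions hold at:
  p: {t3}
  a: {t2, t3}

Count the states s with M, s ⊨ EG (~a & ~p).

1

Sat(~a) = {t0, t1}
Sat(~p) = {t0, t1, t2}
Sat(~a & ~p) = {t0, t1}
EG (~a & ~p): greatest fixpoint, start Z0 = {t0, t1}, keep only states in Sat with some successor in Z. Z1 = {t0}; fixed.
Sat(EG (~a & ~p)) = {t0}
|Sat(EG (~a & ~p))| = |{t0}| = 1.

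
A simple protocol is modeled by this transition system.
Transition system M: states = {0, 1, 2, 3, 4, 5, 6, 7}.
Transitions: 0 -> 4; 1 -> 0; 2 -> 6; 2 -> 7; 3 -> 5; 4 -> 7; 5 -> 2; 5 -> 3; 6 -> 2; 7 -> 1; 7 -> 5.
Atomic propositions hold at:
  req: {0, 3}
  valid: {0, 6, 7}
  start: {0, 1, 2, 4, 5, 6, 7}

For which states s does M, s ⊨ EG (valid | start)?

Sat(valid | start) = {0, 1, 2, 4, 5, 6, 7}
EG (valid | start): greatest fixpoint, start Z0 = {0, 1, 2, 4, 5, 6, 7}, keep only states in Sat with some successor in Z. Already a fixed point.
Sat(EG (valid | start)) = {0, 1, 2, 4, 5, 6, 7}

{0, 1, 2, 4, 5, 6, 7}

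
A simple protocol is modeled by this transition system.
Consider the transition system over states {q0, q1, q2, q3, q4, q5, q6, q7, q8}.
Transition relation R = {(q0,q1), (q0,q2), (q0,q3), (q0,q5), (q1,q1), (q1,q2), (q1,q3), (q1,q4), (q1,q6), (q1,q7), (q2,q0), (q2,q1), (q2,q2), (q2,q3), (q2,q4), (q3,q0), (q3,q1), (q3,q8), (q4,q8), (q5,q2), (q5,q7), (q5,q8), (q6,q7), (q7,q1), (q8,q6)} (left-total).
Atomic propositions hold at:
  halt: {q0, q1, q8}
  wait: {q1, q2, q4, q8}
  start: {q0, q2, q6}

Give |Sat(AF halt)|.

7

AF halt: least fixpoint, start Z0 = {q0, q1, q8}, add states with every successor in Z. Z1 = {q0, q1, q3, q4, q7, q8}; Z2 = {q0, q1, q3, q4, q6, q7, q8}; fixed.
Sat(AF halt) = {q0, q1, q3, q4, q6, q7, q8}
|Sat(AF halt)| = |{q0, q1, q3, q4, q6, q7, q8}| = 7.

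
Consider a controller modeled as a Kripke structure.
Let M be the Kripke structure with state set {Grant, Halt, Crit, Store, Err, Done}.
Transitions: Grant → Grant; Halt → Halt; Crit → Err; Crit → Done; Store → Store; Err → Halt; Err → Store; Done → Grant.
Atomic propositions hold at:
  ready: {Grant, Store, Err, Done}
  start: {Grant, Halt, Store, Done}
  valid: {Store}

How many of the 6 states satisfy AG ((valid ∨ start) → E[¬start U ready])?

3

Sat(valid ∨ start) = {Grant, Halt, Store, Done}
Sat(¬start) = {Crit, Err}
E[¬start U ready]: least fixpoint, start Z0 = Sat(ready) = {Grant, Store, Err, Done}, add states in Sat(¬start) with some successor in Z. Z1 = {Grant, Crit, Store, Err, Done}; fixed.
Sat(E[¬start U ready]) = {Grant, Crit, Store, Err, Done}
Sat((valid ∨ start) → E[¬start U ready]) = {Grant, Crit, Store, Err, Done}
AG ((valid ∨ start) → E[¬start U ready]): greatest fixpoint, start Z0 = {Grant, Crit, Store, Err, Done}, keep only states in Sat with every successor in Z. Z1 = {Grant, Crit, Store, Done}; Z2 = {Grant, Store, Done}; fixed.
Sat(AG ((valid ∨ start) → E[¬start U ready])) = {Grant, Store, Done}
|Sat(AG ((valid ∨ start) → E[¬start U ready]))| = |{Grant, Store, Done}| = 3.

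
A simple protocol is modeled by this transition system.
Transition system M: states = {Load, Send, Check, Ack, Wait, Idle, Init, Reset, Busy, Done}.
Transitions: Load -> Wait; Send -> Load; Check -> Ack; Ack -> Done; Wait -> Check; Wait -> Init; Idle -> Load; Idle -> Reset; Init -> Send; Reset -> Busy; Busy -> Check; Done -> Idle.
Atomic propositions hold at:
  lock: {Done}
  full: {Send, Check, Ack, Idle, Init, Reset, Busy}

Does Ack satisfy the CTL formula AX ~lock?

No

Sat(~lock) = {Load, Send, Check, Ack, Wait, Idle, Init, Reset, Busy}
Sat(AX ~lock) = {s : every successor in {Load, Send, Check, Ack, Wait, Idle, Init, Reset, Busy}} = {Load, Send, Check, Wait, Idle, Init, Reset, Busy, Done}
Ack ∉ Sat(AX ~lock) = {Load, Send, Check, Wait, Idle, Init, Reset, Busy, Done}, so the formula does not hold at Ack.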